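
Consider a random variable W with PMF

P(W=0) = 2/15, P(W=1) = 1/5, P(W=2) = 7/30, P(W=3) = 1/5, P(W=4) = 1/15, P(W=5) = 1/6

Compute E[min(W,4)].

E[min(W,4)] = Σ min(w,4)·P(W=w)
 = 0·2/15 + 1·1/5 + 2·7/30 + 3·1/5 + 4·1/15 + 4·1/6
 = 0 + 1/5 + 7/15 + 3/5 + 4/15 + 2/3
 = 11/5

2.2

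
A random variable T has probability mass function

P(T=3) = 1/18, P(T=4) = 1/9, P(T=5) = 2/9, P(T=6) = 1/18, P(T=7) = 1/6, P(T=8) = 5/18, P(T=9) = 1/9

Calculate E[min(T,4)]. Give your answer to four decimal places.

E[min(T,4)] = Σ min(t,4)·P(T=t)
 = 3·1/18 + 4·1/9 + 4·2/9 + 4·1/18 + 4·1/6 + 4·5/18 + 4·1/9
 = 1/6 + 4/9 + 8/9 + 2/9 + 2/3 + 10/9 + 4/9
 = 71/18

3.9444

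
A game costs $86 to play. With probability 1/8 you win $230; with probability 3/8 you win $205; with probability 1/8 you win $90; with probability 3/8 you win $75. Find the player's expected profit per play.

E[payout] = 230·1/8 + 205·3/8 + 90·1/8 + 75·3/8
 = 115/4 + 615/8 + 45/4 + 225/8
 = 145
Net = 145 - 86 = 59

59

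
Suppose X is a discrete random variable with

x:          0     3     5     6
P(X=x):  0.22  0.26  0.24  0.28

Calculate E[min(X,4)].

E[min(X,4)] = Σ min(x,4)·P(X=x)
 = 0·0.22 + 3·0.26 + 4·0.24 + 4·0.28
 = 0 + 0.78 + 0.96 + 1.12
 = 2.86

2.86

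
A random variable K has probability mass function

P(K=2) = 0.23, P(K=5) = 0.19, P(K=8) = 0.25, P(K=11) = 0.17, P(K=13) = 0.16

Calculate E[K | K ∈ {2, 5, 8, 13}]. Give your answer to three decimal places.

P(K ∈ {2, 5, 8, 13}) = 0.23 + 0.19 + 0.25 + 0.16 = 0.83.
E[K | K ∈ {2, 5, 8, 13}] = [2·0.23 + 5·0.19 + 8·0.25 + 13·0.16] / 0.83
 = 5.49 / 0.83
 = 549/83

6.614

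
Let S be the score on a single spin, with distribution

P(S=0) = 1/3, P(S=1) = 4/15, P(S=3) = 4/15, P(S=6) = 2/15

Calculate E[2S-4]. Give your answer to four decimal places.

-0.2667

E[2S-4] = Σ (2s-4)·P(S=s)
 = (-4)·1/3 + (-2)·4/15 + 2·4/15 + 8·2/15
 = (-4/3) + (-8/15) + 8/15 + 16/15
 = -4/15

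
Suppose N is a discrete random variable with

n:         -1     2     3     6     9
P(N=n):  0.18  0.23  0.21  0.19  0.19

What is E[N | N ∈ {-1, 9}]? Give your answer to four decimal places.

4.1351

P(N ∈ {-1, 9}) = 0.18 + 0.19 = 0.37.
E[N | N ∈ {-1, 9}] = [(-1)·0.18 + 9·0.19] / 0.37
 = 1.53 / 0.37
 = 153/37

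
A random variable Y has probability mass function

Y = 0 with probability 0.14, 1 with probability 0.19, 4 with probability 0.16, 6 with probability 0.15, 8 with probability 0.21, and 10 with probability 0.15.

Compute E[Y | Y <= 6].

2.703125

P(Y <= 6) = 0.14 + 0.19 + 0.16 + 0.15 = 0.64.
E[Y | Y <= 6] = [0·0.14 + 1·0.19 + 4·0.16 + 6·0.15] / 0.64
 = 1.73 / 0.64
 = 173/64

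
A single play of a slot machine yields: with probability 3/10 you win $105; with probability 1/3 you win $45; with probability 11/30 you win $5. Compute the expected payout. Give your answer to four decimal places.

48.3333

E[payout] = 105·3/10 + 45·1/3 + 5·11/30
 = 63/2 + 15 + 11/6
 = 145/3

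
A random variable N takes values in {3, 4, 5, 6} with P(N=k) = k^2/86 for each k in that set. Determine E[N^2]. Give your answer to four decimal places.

E[N^2] = Σ n^2·P(N=n)
 = 9·9/86 + 16·8/43 + 25·25/86 + 36·18/43
 = 81/86 + 128/43 + 625/86 + 648/43
 = 1129/43

26.2558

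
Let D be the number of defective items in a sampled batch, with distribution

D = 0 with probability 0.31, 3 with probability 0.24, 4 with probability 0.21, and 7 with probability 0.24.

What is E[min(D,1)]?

0.69

E[min(D,1)] = Σ min(d,1)·P(D=d)
 = 0·0.31 + 1·0.24 + 1·0.21 + 1·0.24
 = 0 + 0.24 + 0.21 + 0.24
 = 0.69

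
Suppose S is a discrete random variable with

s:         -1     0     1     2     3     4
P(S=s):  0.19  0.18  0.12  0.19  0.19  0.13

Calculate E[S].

1.4

E[S] = Σ s·P(S=s)
 = (-1)·0.19 + 0·0.18 + 1·0.12 + 2·0.19 + 3·0.19 + 4·0.13
 = (-0.19) + 0 + 0.12 + 0.38 + 0.57 + 0.52
 = 1.4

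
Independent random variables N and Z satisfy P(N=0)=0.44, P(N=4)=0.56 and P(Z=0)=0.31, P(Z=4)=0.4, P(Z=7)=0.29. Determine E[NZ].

E[NZ] = Σ_n Σ_z nz · P(N=n)P(Z=z)
 = 0·0.1364 + 0·0.176 + 0·0.1276 + 0·0.1736 + 16·0.224 + 28·0.1624
 = 0 + 0 + 0 + 0 + 3.584 + 4.5472
 = 8.1312

8.1312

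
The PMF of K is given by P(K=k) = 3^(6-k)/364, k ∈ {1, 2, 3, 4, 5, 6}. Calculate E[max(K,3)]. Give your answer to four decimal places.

3.0495

E[max(K,3)] = Σ max(k,3)·P(K=k)
 = 3·243/364 + 3·81/364 + 3·27/364 + 4·9/364 + 5·3/364 + 6·1/364
 = 729/364 + 243/364 + 81/364 + 9/91 + 15/364 + 3/182
 = 555/182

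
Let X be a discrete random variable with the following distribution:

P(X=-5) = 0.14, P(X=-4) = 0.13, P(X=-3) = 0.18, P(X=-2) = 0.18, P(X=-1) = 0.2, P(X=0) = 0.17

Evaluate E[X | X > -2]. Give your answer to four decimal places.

P(X > -2) = 0.2 + 0.17 = 0.37.
E[X | X > -2] = [(-1)·0.2 + 0·0.17] / 0.37
 = -0.2 / 0.37
 = -20/37

-0.5405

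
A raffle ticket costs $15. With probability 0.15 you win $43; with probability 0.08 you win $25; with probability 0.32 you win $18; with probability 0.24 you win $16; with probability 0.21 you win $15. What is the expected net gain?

E[payout] = 43·0.15 + 25·0.08 + 18·0.32 + 16·0.24 + 15·0.21
 = 6.45 + 2 + 5.76 + 3.84 + 3.15
 = 21.2
Net = 21.2 - 15 = 6.2

6.2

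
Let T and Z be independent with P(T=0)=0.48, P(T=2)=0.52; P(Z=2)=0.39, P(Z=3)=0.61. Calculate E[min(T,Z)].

E[min(T,Z)] = Σ_t Σ_z min(t,z) · P(T=t)P(Z=z)
 = 0·0.1872 + 0·0.2928 + 2·0.2028 + 2·0.3172
 = 0 + 0 + 0.4056 + 0.6344
 = 1.04

1.04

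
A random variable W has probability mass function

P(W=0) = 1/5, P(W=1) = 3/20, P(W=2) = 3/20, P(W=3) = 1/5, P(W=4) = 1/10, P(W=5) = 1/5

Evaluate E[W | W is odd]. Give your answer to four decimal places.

P(W is odd) = 3/20 + 1/5 + 1/5 = 11/20.
E[W | W is odd] = [1·3/20 + 3·1/5 + 5·1/5] / (11/20)
 = 7/4 / (11/20)
 = 35/11

3.1818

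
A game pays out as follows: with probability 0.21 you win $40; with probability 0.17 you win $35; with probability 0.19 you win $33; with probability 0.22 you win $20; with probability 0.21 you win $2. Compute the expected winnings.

25.44

E[payout] = 40·0.21 + 35·0.17 + 33·0.19 + 20·0.22 + 2·0.21
 = 8.4 + 5.95 + 6.27 + 4.4 + 0.42
 = 25.44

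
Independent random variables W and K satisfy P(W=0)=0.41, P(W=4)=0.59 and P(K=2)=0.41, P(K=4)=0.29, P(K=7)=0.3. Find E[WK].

E[WK] = Σ_w Σ_k wk · P(W=w)P(K=k)
 = 0·0.1681 + 0·0.1189 + 0·0.123 + 8·0.2419 + 16·0.1711 + 28·0.177
 = 0 + 0 + 0 + 1.9352 + 2.7376 + 4.956
 = 9.6288

9.6288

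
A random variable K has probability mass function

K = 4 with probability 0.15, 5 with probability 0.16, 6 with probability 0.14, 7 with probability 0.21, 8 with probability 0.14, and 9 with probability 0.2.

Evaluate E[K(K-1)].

40.26

E[K(K-1)] = Σ k(k-1)·P(K=k)
 = 12·0.15 + 20·0.16 + 30·0.14 + 42·0.21 + 56·0.14 + 72·0.2
 = 1.8 + 3.2 + 4.2 + 8.82 + 7.84 + 14.4
 = 40.26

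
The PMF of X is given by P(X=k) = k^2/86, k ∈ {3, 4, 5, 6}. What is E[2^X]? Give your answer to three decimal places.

39.907

E[2^X] = Σ 2^x·P(X=x)
 = 8·9/86 + 16·8/43 + 32·25/86 + 64·18/43
 = 36/43 + 128/43 + 400/43 + 1152/43
 = 1716/43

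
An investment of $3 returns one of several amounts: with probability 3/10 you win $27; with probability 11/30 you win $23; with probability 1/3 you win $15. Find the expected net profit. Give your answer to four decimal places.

18.5333

E[payout] = 27·3/10 + 23·11/30 + 15·1/3
 = 81/10 + 253/30 + 5
 = 323/15
Net = 323/15 - 3 = 278/15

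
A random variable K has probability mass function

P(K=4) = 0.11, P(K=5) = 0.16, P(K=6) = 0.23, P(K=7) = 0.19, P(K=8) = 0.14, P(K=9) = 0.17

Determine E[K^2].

E[K^2] = Σ k^2·P(K=k)
 = 16·0.11 + 25·0.16 + 36·0.23 + 49·0.19 + 64·0.14 + 81·0.17
 = 1.76 + 4 + 8.28 + 9.31 + 8.96 + 13.77
 = 46.08

46.08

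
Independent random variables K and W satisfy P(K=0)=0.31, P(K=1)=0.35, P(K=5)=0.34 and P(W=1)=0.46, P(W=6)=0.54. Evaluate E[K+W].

5.75

E[K+W] = Σ_k Σ_w (k+w) · P(K=k)P(W=w)
 = 1·0.1426 + 6·0.1674 + 2·0.161 + 7·0.189 + 6·0.1564 + 11·0.1836
 = 0.1426 + 1.0044 + 0.322 + 1.323 + 0.9384 + 2.0196
 = 5.75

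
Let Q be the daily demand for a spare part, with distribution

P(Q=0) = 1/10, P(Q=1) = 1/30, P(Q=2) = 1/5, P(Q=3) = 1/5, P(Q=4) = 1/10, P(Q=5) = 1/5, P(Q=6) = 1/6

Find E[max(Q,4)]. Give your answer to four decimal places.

4.5333

E[max(Q,4)] = Σ max(q,4)·P(Q=q)
 = 4·1/10 + 4·1/30 + 4·1/5 + 4·1/5 + 4·1/10 + 5·1/5 + 6·1/6
 = 2/5 + 2/15 + 4/5 + 4/5 + 2/5 + 1 + 1
 = 68/15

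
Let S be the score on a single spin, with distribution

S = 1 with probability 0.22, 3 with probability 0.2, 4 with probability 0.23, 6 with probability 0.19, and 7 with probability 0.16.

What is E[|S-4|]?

1.72

E[|S-4|] = Σ |s-4|·P(S=s)
 = 3·0.22 + 1·0.2 + 0·0.23 + 2·0.19 + 3·0.16
 = 0.66 + 0.2 + 0 + 0.38 + 0.48
 = 1.72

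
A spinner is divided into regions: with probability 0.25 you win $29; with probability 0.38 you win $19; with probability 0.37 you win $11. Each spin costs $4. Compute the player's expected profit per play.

E[payout] = 29·0.25 + 19·0.38 + 11·0.37
 = 7.25 + 7.22 + 4.07
 = 18.54
Net = 18.54 - 4 = 14.54

14.54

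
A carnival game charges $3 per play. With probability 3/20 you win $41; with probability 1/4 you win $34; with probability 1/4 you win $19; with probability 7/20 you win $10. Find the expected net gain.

E[payout] = 41·3/20 + 34·1/4 + 19·1/4 + 10·7/20
 = 123/20 + 17/2 + 19/4 + 7/2
 = 229/10
Net = 229/10 - 3 = 199/10

19.9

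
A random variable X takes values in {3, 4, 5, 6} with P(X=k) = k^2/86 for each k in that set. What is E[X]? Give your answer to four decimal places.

5.0233

E[X] = Σ x·P(X=x)
 = 3·9/86 + 4·8/43 + 5·25/86 + 6·18/43
 = 27/86 + 32/43 + 125/86 + 108/43
 = 216/43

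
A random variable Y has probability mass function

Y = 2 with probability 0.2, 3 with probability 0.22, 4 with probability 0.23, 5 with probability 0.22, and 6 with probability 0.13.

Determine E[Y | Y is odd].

4

P(Y is odd) = 0.22 + 0.22 = 0.44.
E[Y | Y is odd] = [3·0.22 + 5·0.22] / 0.44
 = 1.76 / 0.44
 = 4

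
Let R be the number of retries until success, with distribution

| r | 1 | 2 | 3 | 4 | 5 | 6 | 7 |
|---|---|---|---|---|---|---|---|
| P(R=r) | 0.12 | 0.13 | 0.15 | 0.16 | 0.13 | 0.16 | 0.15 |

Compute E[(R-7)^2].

E[(R-7)^2] = Σ (r-7)^2·P(R=r)
 = 36·0.12 + 25·0.13 + 16·0.15 + 9·0.16 + 4·0.13 + 1·0.16 + 0·0.15
 = 4.32 + 3.25 + 2.4 + 1.44 + 0.52 + 0.16 + 0
 = 12.09

12.09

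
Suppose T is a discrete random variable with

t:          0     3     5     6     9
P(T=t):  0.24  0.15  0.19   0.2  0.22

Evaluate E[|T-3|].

E[|T-3|] = Σ |t-3|·P(T=t)
 = 3·0.24 + 0·0.15 + 2·0.19 + 3·0.2 + 6·0.22
 = 0.72 + 0 + 0.38 + 0.6 + 1.32
 = 3.02

3.02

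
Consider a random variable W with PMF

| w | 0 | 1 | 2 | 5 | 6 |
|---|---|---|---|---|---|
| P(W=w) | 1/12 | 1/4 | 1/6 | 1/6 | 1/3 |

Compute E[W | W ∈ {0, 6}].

4.8

P(W ∈ {0, 6}) = 1/12 + 1/3 = 5/12.
E[W | W ∈ {0, 6}] = [0·1/12 + 6·1/3] / (5/12)
 = 2 / (5/12)
 = 24/5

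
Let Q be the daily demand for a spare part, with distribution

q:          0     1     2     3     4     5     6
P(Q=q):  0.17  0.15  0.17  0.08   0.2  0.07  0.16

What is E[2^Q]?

17.47

E[2^Q] = Σ 2^q·P(Q=q)
 = 1·0.17 + 2·0.15 + 4·0.17 + 8·0.08 + 16·0.2 + 32·0.07 + 64·0.16
 = 0.17 + 0.3 + 0.68 + 0.64 + 3.2 + 2.24 + 10.24
 = 17.47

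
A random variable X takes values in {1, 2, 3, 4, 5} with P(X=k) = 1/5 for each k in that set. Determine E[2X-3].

E[2X-3] = Σ (2x-3)·P(X=x)
 = (-1)·1/5 + 1·1/5 + 3·1/5 + 5·1/5 + 7·1/5
 = (-1/5) + 1/5 + 3/5 + 1 + 7/5
 = 3

3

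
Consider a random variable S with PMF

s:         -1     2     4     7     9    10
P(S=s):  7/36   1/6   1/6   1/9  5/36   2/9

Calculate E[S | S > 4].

P(S > 4) = 1/9 + 5/36 + 2/9 = 17/36.
E[S | S > 4] = [7·1/9 + 9·5/36 + 10·2/9] / (17/36)
 = 17/4 / (17/36)
 = 9

9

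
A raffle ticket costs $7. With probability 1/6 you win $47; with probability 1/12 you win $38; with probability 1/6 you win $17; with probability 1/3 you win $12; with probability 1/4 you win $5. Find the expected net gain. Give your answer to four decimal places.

12.0833

E[payout] = 47·1/6 + 38·1/12 + 17·1/6 + 12·1/3 + 5·1/4
 = 47/6 + 19/6 + 17/6 + 4 + 5/4
 = 229/12
Net = 229/12 - 7 = 145/12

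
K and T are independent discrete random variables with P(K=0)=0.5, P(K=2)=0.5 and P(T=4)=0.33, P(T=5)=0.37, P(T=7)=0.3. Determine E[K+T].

E[K+T] = Σ_k Σ_t (k+t) · P(K=k)P(T=t)
 = 4·0.165 + 5·0.185 + 7·0.15 + 6·0.165 + 7·0.185 + 9·0.15
 = 0.66 + 0.925 + 1.05 + 0.99 + 1.295 + 1.35
 = 6.27

6.27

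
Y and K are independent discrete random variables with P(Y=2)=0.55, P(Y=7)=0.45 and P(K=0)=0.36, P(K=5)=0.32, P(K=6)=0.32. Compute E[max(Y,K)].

5.482

E[max(Y,K)] = Σ_y Σ_k max(y,k) · P(Y=y)P(K=k)
 = 2·0.198 + 5·0.176 + 6·0.176 + 7·0.162 + 7·0.144 + 7·0.144
 = 0.396 + 0.88 + 1.056 + 1.134 + 1.008 + 1.008
 = 5.482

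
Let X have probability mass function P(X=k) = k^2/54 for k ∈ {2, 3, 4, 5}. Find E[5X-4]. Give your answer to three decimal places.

E[5X-4] = Σ (5x-4)·P(X=x)
 = 6·2/27 + 11·1/6 + 16·8/27 + 21·25/54
 = 4/9 + 11/6 + 128/27 + 175/18
 = 452/27

16.741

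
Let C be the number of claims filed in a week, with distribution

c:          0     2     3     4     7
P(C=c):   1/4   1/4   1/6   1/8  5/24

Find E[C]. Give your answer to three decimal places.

2.958

E[C] = Σ c·P(C=c)
 = 0·1/4 + 2·1/4 + 3·1/6 + 4·1/8 + 7·5/24
 = 0 + 1/2 + 1/2 + 1/2 + 35/24
 = 71/24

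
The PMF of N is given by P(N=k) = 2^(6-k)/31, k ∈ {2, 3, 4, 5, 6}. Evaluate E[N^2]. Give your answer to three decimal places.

9.226

E[N^2] = Σ n^2·P(N=n)
 = 4·16/31 + 9·8/31 + 16·4/31 + 25·2/31 + 36·1/31
 = 64/31 + 72/31 + 64/31 + 50/31 + 36/31
 = 286/31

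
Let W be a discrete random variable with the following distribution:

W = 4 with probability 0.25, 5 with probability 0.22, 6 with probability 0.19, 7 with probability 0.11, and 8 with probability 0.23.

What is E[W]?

E[W] = Σ w·P(W=w)
 = 4·0.25 + 5·0.22 + 6·0.19 + 7·0.11 + 8·0.23
 = 1 + 1.1 + 1.14 + 0.77 + 1.84
 = 5.85

5.85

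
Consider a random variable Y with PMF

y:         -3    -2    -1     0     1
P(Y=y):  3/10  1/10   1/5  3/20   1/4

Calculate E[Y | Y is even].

-0.8

P(Y is even) = 1/10 + 3/20 = 1/4.
E[Y | Y is even] = [(-2)·1/10 + 0·3/20] / (1/4)
 = -1/5 / (1/4)
 = -4/5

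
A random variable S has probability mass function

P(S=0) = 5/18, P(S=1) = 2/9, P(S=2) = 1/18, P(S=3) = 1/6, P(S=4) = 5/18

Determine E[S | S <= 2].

P(S <= 2) = 5/18 + 2/9 + 1/18 = 5/9.
E[S | S <= 2] = [0·5/18 + 1·2/9 + 2·1/18] / (5/9)
 = 1/3 / (5/9)
 = 3/5

0.6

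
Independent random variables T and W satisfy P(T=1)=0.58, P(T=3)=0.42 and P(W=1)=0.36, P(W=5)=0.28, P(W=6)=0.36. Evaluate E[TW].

E[TW] = Σ_t Σ_w tw · P(T=t)P(W=w)
 = 1·0.2088 + 5·0.1624 + 6·0.2088 + 3·0.1512 + 15·0.1176 + 18·0.1512
 = 0.2088 + 0.812 + 1.2528 + 0.4536 + 1.764 + 2.7216
 = 7.2128

7.2128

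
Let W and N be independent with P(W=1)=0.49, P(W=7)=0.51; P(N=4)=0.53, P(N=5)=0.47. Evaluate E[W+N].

E[W+N] = Σ_w Σ_n (w+n) · P(W=w)P(N=n)
 = 5·0.2597 + 6·0.2303 + 11·0.2703 + 12·0.2397
 = 1.2985 + 1.3818 + 2.9733 + 2.8764
 = 8.53

8.53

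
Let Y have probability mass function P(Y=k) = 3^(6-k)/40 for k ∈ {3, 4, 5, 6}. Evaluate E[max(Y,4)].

4.125

E[max(Y,4)] = Σ max(y,4)·P(Y=y)
 = 4·27/40 + 4·9/40 + 5·3/40 + 6·1/40
 = 27/10 + 9/10 + 3/8 + 3/20
 = 33/8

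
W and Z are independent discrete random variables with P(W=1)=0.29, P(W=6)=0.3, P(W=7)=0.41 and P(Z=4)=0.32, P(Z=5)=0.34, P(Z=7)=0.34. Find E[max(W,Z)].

E[max(W,Z)] = Σ_w Σ_z max(w,z) · P(W=w)P(Z=z)
 = 4·0.0928 + 5·0.0986 + 7·0.0986 + 6·0.096 + 6·0.102 + 7·0.102 + 7·0.1312 + 7·0.1394 + 7·0.1394
 = 0.3712 + 0.493 + 0.6902 + 0.576 + 0.612 + 0.714 + 0.9184 + 0.9758 + 0.9758
 = 6.3264

6.3264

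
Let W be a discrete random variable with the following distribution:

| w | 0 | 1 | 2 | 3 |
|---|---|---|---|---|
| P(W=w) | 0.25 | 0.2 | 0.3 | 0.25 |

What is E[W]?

1.55

E[W] = Σ w·P(W=w)
 = 0·0.25 + 1·0.2 + 2·0.3 + 3·0.25
 = 0 + 0.2 + 0.6 + 0.75
 = 1.55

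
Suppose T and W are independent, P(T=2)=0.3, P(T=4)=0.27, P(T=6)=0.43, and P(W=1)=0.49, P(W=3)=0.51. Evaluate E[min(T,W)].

E[min(T,W)] = Σ_t Σ_w min(t,w) · P(T=t)P(W=w)
 = 1·0.147 + 2·0.153 + 1·0.1323 + 3·0.1377 + 1·0.2107 + 3·0.2193
 = 0.147 + 0.306 + 0.1323 + 0.4131 + 0.2107 + 0.6579
 = 1.867

1.867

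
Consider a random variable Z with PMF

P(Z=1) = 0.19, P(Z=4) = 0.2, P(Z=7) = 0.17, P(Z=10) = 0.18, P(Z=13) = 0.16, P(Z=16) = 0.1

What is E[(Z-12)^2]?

42.52

E[(Z-12)^2] = Σ (z-12)^2·P(Z=z)
 = 121·0.19 + 64·0.2 + 25·0.17 + 4·0.18 + 1·0.16 + 16·0.1
 = 22.99 + 12.8 + 4.25 + 0.72 + 0.16 + 1.6
 = 42.52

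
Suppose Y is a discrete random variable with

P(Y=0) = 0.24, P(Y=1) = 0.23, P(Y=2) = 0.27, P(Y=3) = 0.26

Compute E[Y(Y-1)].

2.1

E[Y(Y-1)] = Σ y(y-1)·P(Y=y)
 = 0·0.24 + 0·0.23 + 2·0.27 + 6·0.26
 = 0 + 0 + 0.54 + 1.56
 = 2.1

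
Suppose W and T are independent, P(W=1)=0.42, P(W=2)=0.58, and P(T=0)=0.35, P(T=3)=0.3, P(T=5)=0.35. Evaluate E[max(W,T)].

E[max(W,T)] = Σ_w Σ_t max(w,t) · P(W=w)P(T=t)
 = 1·0.147 + 3·0.126 + 5·0.147 + 2·0.203 + 3·0.174 + 5·0.203
 = 0.147 + 0.378 + 0.735 + 0.406 + 0.522 + 1.015
 = 3.203

3.203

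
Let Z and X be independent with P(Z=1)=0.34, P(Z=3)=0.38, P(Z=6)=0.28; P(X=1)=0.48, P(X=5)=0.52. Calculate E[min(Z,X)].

E[min(Z,X)] = Σ_z Σ_x min(z,x) · P(Z=z)P(X=x)
 = 1·0.1632 + 1·0.1768 + 1·0.1824 + 3·0.1976 + 1·0.1344 + 5·0.1456
 = 0.1632 + 0.1768 + 0.1824 + 0.5928 + 0.1344 + 0.728
 = 1.9776

1.9776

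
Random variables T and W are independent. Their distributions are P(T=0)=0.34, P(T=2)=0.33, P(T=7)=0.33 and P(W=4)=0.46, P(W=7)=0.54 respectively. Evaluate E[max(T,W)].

E[max(T,W)] = Σ_t Σ_w max(t,w) · P(T=t)P(W=w)
 = 4·0.1564 + 7·0.1836 + 4·0.1518 + 7·0.1782 + 7·0.1518 + 7·0.1782
 = 0.6256 + 1.2852 + 0.6072 + 1.2474 + 1.0626 + 1.2474
 = 6.0754

6.0754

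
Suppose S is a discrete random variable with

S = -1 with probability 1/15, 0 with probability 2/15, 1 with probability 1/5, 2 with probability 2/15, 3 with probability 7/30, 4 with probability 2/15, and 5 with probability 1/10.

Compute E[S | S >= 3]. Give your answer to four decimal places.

3.7143

P(S >= 3) = 7/30 + 2/15 + 1/10 = 7/15.
E[S | S >= 3] = [3·7/30 + 4·2/15 + 5·1/10] / (7/15)
 = 26/15 / (7/15)
 = 26/7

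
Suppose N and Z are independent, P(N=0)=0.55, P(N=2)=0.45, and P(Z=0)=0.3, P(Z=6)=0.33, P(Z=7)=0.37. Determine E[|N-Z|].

4.21

E[|N-Z|] = Σ_n Σ_z |n-z| · P(N=n)P(Z=z)
 = 0·0.165 + 6·0.1815 + 7·0.2035 + 2·0.135 + 4·0.1485 + 5·0.1665
 = 0 + 1.089 + 1.4245 + 0.27 + 0.594 + 0.8325
 = 4.21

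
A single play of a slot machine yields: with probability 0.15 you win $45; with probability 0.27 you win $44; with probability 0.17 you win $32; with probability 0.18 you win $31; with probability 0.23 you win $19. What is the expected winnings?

34.02

E[payout] = 45·0.15 + 44·0.27 + 32·0.17 + 31·0.18 + 19·0.23
 = 6.75 + 11.88 + 5.44 + 5.58 + 4.37
 = 34.02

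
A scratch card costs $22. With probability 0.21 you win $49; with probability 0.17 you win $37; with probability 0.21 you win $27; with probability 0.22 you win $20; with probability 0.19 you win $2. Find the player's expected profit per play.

5.03

E[payout] = 49·0.21 + 37·0.17 + 27·0.21 + 20·0.22 + 2·0.19
 = 10.29 + 6.29 + 5.67 + 4.4 + 0.38
 = 27.03
Net = 27.03 - 22 = 5.03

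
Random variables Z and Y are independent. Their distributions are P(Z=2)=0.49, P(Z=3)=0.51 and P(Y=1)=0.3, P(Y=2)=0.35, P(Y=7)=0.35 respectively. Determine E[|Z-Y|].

2.203

E[|Z-Y|] = Σ_z Σ_y |z-y| · P(Z=z)P(Y=y)
 = 1·0.147 + 0·0.1715 + 5·0.1715 + 2·0.153 + 1·0.1785 + 4·0.1785
 = 0.147 + 0 + 0.8575 + 0.306 + 0.1785 + 0.714
 = 2.203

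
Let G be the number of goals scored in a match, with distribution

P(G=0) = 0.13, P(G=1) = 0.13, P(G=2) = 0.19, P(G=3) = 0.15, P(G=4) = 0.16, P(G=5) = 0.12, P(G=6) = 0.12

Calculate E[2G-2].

E[2G-2] = Σ (2g-2)·P(G=g)
 = (-2)·0.13 + 0·0.13 + 2·0.19 + 4·0.15 + 6·0.16 + 8·0.12 + 10·0.12
 = (-0.26) + 0 + 0.38 + 0.6 + 0.96 + 0.96 + 1.2
 = 3.84

3.84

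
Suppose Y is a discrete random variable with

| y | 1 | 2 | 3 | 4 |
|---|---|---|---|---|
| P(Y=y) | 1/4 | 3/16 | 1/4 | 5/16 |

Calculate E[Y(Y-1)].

5.625

E[Y(Y-1)] = Σ y(y-1)·P(Y=y)
 = 0·1/4 + 2·3/16 + 6·1/4 + 12·5/16
 = 0 + 3/8 + 3/2 + 15/4
 = 45/8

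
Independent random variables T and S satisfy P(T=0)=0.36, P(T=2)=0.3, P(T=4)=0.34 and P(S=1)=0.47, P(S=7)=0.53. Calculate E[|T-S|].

E[|T-S|] = Σ_t Σ_s |t-s| · P(T=t)P(S=s)
 = 1·0.1692 + 7·0.1908 + 1·0.141 + 5·0.159 + 3·0.1598 + 3·0.1802
 = 0.1692 + 1.3356 + 0.141 + 0.795 + 0.4794 + 0.5406
 = 3.4608

3.4608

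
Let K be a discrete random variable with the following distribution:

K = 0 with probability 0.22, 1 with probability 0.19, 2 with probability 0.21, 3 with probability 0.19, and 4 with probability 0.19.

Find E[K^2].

E[K^2] = Σ k^2·P(K=k)
 = 0·0.22 + 1·0.19 + 4·0.21 + 9·0.19 + 16·0.19
 = 0 + 0.19 + 0.84 + 1.71 + 3.04
 = 5.78

5.78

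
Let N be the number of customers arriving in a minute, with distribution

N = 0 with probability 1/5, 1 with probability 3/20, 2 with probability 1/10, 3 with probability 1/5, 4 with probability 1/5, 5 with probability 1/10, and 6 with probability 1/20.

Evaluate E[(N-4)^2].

E[(N-4)^2] = Σ (n-4)^2·P(N=n)
 = 16·1/5 + 9·3/20 + 4·1/10 + 1·1/5 + 0·1/5 + 1·1/10 + 4·1/20
 = 16/5 + 27/20 + 2/5 + 1/5 + 0 + 1/10 + 1/5
 = 109/20

5.45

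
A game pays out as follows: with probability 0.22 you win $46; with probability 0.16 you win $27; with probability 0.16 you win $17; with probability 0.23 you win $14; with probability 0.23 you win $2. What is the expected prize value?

E[payout] = 46·0.22 + 27·0.16 + 17·0.16 + 14·0.23 + 2·0.23
 = 10.12 + 4.32 + 2.72 + 3.22 + 0.46
 = 20.84

20.84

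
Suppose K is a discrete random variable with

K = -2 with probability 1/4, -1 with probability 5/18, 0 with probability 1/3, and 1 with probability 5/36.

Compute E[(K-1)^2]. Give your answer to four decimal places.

E[(K-1)^2] = Σ (k-1)^2·P(K=k)
 = 9·1/4 + 4·5/18 + 1·1/3 + 0·5/36
 = 9/4 + 10/9 + 1/3 + 0
 = 133/36

3.6944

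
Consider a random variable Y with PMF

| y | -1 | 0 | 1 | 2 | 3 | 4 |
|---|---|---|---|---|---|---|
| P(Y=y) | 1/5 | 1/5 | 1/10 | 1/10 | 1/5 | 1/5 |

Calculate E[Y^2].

E[Y^2] = Σ y^2·P(Y=y)
 = 1·1/5 + 0·1/5 + 1·1/10 + 4·1/10 + 9·1/5 + 16·1/5
 = 1/5 + 0 + 1/10 + 2/5 + 9/5 + 16/5
 = 57/10

5.7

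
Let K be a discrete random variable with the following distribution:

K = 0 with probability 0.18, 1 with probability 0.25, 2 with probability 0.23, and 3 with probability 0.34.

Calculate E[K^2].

E[K^2] = Σ k^2·P(K=k)
 = 0·0.18 + 1·0.25 + 4·0.23 + 9·0.34
 = 0 + 0.25 + 0.92 + 3.06
 = 4.23

4.23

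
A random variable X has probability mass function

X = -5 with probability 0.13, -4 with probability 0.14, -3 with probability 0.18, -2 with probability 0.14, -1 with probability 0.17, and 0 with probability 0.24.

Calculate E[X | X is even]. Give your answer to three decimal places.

P(X is even) = 0.14 + 0.14 + 0.24 = 0.52.
E[X | X is even] = [(-4)·0.14 + (-2)·0.14 + 0·0.24] / 0.52
 = -0.84 / 0.52
 = -21/13

-1.615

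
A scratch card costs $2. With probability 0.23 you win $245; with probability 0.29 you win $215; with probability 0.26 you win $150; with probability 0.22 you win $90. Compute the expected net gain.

E[payout] = 245·0.23 + 215·0.29 + 150·0.26 + 90·0.22
 = 56.35 + 62.35 + 39 + 19.8
 = 177.5
Net = 177.5 - 2 = 175.5

175.5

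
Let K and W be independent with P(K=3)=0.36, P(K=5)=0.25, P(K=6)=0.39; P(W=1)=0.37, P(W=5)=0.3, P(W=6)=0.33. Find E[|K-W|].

E[|K-W|] = Σ_k Σ_w |k-w| · P(K=k)P(W=w)
 = 2·0.1332 + 2·0.108 + 3·0.1188 + 4·0.0925 + 0·0.075 + 1·0.0825 + 5·0.1443 + 1·0.117 + 0·0.1287
 = 0.2664 + 0.216 + 0.3564 + 0.37 + 0 + 0.0825 + 0.7215 + 0.117 + 0
 = 2.1298

2.1298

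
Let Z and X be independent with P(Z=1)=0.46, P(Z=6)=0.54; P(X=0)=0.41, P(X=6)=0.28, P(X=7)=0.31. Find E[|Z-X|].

E[|Z-X|] = Σ_z Σ_x |z-x| · P(Z=z)P(X=x)
 = 1·0.1886 + 5·0.1288 + 6·0.1426 + 6·0.2214 + 0·0.1512 + 1·0.1674
 = 0.1886 + 0.644 + 0.8556 + 1.3284 + 0 + 0.1674
 = 3.184

3.184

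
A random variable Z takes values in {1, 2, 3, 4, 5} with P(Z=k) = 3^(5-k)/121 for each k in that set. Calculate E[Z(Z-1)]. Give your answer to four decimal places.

E[Z(Z-1)] = Σ z(z-1)·P(Z=z)
 = 0·81/121 + 2·27/121 + 6·9/121 + 12·3/121 + 20·1/121
 = 0 + 54/121 + 54/121 + 36/121 + 20/121
 = 164/121

1.3554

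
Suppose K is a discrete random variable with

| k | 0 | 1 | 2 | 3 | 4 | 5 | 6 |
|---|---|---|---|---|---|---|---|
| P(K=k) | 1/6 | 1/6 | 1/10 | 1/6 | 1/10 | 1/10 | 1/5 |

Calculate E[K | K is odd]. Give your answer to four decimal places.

2.6923

P(K is odd) = 1/6 + 1/6 + 1/10 = 13/30.
E[K | K is odd] = [1·1/6 + 3·1/6 + 5·1/10] / (13/30)
 = 7/6 / (13/30)
 = 35/13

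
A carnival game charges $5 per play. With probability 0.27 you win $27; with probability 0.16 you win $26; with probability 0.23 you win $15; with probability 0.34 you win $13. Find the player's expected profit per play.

14.32

E[payout] = 27·0.27 + 26·0.16 + 15·0.23 + 13·0.34
 = 7.29 + 4.16 + 3.45 + 4.42
 = 19.32
Net = 19.32 - 5 = 14.32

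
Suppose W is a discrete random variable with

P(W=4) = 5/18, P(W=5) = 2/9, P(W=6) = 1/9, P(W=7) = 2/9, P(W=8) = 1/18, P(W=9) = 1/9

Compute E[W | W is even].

5

P(W is even) = 5/18 + 1/9 + 1/18 = 4/9.
E[W | W is even] = [4·5/18 + 6·1/9 + 8·1/18] / (4/9)
 = 20/9 / (4/9)
 = 5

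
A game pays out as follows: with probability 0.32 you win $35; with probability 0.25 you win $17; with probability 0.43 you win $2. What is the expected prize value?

E[payout] = 35·0.32 + 17·0.25 + 2·0.43
 = 11.2 + 4.25 + 0.86
 = 16.31

16.31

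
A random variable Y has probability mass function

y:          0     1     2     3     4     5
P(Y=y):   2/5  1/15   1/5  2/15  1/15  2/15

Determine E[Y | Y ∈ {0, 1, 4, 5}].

P(Y ∈ {0, 1, 4, 5}) = 2/5 + 1/15 + 1/15 + 2/15 = 2/3.
E[Y | Y ∈ {0, 1, 4, 5}] = [0·2/5 + 1·1/15 + 4·1/15 + 5·2/15] / (2/3)
 = 1 / (2/3)
 = 3/2

1.5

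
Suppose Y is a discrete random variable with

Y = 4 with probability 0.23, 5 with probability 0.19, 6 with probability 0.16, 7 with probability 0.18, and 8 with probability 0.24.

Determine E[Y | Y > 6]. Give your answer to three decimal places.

P(Y > 6) = 0.18 + 0.24 = 0.42.
E[Y | Y > 6] = [7·0.18 + 8·0.24] / 0.42
 = 3.18 / 0.42
 = 53/7

7.571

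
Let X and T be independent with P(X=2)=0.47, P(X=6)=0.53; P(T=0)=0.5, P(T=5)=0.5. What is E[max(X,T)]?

4.825

E[max(X,T)] = Σ_x Σ_t max(x,t) · P(X=x)P(T=t)
 = 2·0.235 + 5·0.235 + 6·0.265 + 6·0.265
 = 0.47 + 1.175 + 1.59 + 1.59
 = 4.825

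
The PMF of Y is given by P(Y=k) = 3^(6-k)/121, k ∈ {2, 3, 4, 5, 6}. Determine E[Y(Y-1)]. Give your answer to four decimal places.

4.3140

E[Y(Y-1)] = Σ y(y-1)·P(Y=y)
 = 2·81/121 + 6·27/121 + 12·9/121 + 20·3/121 + 30·1/121
 = 162/121 + 162/121 + 108/121 + 60/121 + 30/121
 = 522/121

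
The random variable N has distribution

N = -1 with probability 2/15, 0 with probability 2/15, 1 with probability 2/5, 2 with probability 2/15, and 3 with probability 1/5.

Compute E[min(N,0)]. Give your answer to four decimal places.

-0.1333

E[min(N,0)] = Σ min(n,0)·P(N=n)
 = (-1)·2/15 + 0·2/15 + 0·2/5 + 0·2/15 + 0·1/5
 = (-2/15) + 0 + 0 + 0 + 0
 = -2/15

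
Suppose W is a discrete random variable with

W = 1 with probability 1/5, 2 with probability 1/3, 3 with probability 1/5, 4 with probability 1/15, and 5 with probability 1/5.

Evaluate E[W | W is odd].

P(W is odd) = 1/5 + 1/5 + 1/5 = 3/5.
E[W | W is odd] = [1·1/5 + 3·1/5 + 5·1/5] / (3/5)
 = 9/5 / (3/5)
 = 3

3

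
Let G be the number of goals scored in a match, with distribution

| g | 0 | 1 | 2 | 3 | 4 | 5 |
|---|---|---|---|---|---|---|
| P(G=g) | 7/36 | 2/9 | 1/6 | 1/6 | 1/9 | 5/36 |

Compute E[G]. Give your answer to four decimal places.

E[G] = Σ g·P(G=g)
 = 0·7/36 + 1·2/9 + 2·1/6 + 3·1/6 + 4·1/9 + 5·5/36
 = 0 + 2/9 + 1/3 + 1/2 + 4/9 + 25/36
 = 79/36

2.1944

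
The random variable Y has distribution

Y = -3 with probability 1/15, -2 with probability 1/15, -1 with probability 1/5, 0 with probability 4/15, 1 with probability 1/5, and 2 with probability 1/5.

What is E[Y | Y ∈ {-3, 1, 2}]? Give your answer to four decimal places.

0.8571

P(Y ∈ {-3, 1, 2}) = 1/15 + 1/5 + 1/5 = 7/15.
E[Y | Y ∈ {-3, 1, 2}] = [(-3)·1/15 + 1·1/5 + 2·1/5] / (7/15)
 = 2/5 / (7/15)
 = 6/7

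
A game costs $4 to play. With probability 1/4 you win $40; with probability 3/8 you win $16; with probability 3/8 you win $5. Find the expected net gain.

E[payout] = 40·1/4 + 16·3/8 + 5·3/8
 = 10 + 6 + 15/8
 = 143/8
Net = 143/8 - 4 = 111/8

13.875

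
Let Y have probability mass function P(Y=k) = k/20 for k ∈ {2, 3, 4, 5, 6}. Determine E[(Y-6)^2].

E[(Y-6)^2] = Σ (y-6)^2·P(Y=y)
 = 16·1/10 + 9·3/20 + 4·1/5 + 1·1/4 + 0·3/10
 = 8/5 + 27/20 + 4/5 + 1/4 + 0
 = 4

4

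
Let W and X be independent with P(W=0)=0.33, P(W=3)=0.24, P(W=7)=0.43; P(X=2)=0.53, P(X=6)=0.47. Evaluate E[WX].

14.4724

E[WX] = Σ_w Σ_x wx · P(W=w)P(X=x)
 = 0·0.1749 + 0·0.1551 + 6·0.1272 + 18·0.1128 + 14·0.2279 + 42·0.2021
 = 0 + 0 + 0.7632 + 2.0304 + 3.1906 + 8.4882
 = 14.4724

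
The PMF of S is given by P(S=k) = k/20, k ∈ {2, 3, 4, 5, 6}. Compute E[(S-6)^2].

4

E[(S-6)^2] = Σ (s-6)^2·P(S=s)
 = 16·1/10 + 9·3/20 + 4·1/5 + 1·1/4 + 0·3/10
 = 8/5 + 27/20 + 4/5 + 1/4 + 0
 = 4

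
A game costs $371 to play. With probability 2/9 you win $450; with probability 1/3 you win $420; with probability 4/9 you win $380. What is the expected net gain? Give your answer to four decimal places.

37.8889

E[payout] = 450·2/9 + 420·1/3 + 380·4/9
 = 100 + 140 + 1520/9
 = 3680/9
Net = 3680/9 - 371 = 341/9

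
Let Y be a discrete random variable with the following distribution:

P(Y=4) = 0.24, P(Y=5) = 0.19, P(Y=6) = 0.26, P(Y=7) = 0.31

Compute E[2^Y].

66.24

E[2^Y] = Σ 2^y·P(Y=y)
 = 16·0.24 + 32·0.19 + 64·0.26 + 128·0.31
 = 3.84 + 6.08 + 16.64 + 39.68
 = 66.24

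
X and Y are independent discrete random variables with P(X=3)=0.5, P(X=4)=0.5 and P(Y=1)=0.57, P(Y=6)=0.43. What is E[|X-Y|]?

2.5

E[|X-Y|] = Σ_x Σ_y |x-y| · P(X=x)P(Y=y)
 = 2·0.285 + 3·0.215 + 3·0.285 + 2·0.215
 = 0.57 + 0.645 + 0.855 + 0.43
 = 2.5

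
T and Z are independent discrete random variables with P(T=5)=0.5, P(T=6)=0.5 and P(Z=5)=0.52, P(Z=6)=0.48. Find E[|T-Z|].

E[|T-Z|] = Σ_t Σ_z |t-z| · P(T=t)P(Z=z)
 = 0·0.26 + 1·0.24 + 1·0.26 + 0·0.24
 = 0 + 0.24 + 0.26 + 0
 = 0.5

0.5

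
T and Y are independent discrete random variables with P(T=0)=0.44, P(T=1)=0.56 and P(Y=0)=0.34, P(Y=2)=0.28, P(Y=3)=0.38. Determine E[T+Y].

E[T+Y] = Σ_t Σ_y (t+y) · P(T=t)P(Y=y)
 = 0·0.1496 + 2·0.1232 + 3·0.1672 + 1·0.1904 + 3·0.1568 + 4·0.2128
 = 0 + 0.2464 + 0.5016 + 0.1904 + 0.4704 + 0.8512
 = 2.26

2.26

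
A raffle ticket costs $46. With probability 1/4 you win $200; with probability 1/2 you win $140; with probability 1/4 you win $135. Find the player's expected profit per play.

E[payout] = 200·1/4 + 140·1/2 + 135·1/4
 = 50 + 70 + 135/4
 = 615/4
Net = 615/4 - 46 = 431/4

107.75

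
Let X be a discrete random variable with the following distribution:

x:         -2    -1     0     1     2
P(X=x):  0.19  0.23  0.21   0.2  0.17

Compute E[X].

E[X] = Σ x·P(X=x)
 = (-2)·0.19 + (-1)·0.23 + 0·0.21 + 1·0.2 + 2·0.17
 = (-0.38) + (-0.23) + 0 + 0.2 + 0.34
 = -0.07

-0.07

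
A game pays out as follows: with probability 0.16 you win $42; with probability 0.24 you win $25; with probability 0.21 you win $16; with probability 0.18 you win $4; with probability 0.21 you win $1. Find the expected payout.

17.01

E[payout] = 42·0.16 + 25·0.24 + 16·0.21 + 4·0.18 + 1·0.21
 = 6.72 + 6 + 3.36 + 0.72 + 0.21
 = 17.01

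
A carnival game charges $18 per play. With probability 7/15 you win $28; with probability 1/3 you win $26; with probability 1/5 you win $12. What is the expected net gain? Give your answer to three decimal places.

E[payout] = 28·7/15 + 26·1/3 + 12·1/5
 = 196/15 + 26/3 + 12/5
 = 362/15
Net = 362/15 - 18 = 92/15

6.133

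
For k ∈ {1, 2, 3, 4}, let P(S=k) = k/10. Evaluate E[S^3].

E[S^3] = Σ s^3·P(S=s)
 = 1·1/10 + 8·1/5 + 27·3/10 + 64·2/5
 = 1/10 + 8/5 + 81/10 + 128/5
 = 177/5

35.4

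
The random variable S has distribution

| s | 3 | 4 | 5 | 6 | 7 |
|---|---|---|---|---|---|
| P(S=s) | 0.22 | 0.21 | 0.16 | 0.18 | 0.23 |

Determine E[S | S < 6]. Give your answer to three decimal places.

3.898

P(S < 6) = 0.22 + 0.21 + 0.16 = 0.59.
E[S | S < 6] = [3·0.22 + 4·0.21 + 5·0.16] / 0.59
 = 2.3 / 0.59
 = 230/59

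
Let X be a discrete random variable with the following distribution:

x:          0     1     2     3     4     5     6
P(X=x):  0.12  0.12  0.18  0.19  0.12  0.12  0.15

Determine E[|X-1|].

E[|X-1|] = Σ |x-1|·P(X=x)
 = 1·0.12 + 0·0.12 + 1·0.18 + 2·0.19 + 3·0.12 + 4·0.12 + 5·0.15
 = 0.12 + 0 + 0.18 + 0.38 + 0.36 + 0.48 + 0.75
 = 2.27

2.27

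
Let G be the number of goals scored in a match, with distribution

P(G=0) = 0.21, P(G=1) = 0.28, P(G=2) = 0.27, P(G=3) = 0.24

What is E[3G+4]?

E[3G+4] = Σ (3g+4)·P(G=g)
 = 4·0.21 + 7·0.28 + 10·0.27 + 13·0.24
 = 0.84 + 1.96 + 2.7 + 3.12
 = 8.62

8.62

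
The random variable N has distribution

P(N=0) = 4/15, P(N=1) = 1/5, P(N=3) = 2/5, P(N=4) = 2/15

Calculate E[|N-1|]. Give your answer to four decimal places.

E[|N-1|] = Σ |n-1|·P(N=n)
 = 1·4/15 + 0·1/5 + 2·2/5 + 3·2/15
 = 4/15 + 0 + 4/5 + 2/5
 = 22/15

1.4667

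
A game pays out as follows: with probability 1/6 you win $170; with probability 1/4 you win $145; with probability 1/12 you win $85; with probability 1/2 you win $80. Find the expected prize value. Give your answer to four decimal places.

111.6667

E[payout] = 170·1/6 + 145·1/4 + 85·1/12 + 80·1/2
 = 85/3 + 145/4 + 85/12 + 40
 = 335/3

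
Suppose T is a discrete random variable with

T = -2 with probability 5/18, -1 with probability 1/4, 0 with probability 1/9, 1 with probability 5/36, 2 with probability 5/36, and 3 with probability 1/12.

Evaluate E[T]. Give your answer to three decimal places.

-0.139

E[T] = Σ t·P(T=t)
 = (-2)·5/18 + (-1)·1/4 + 0·1/9 + 1·5/36 + 2·5/36 + 3·1/12
 = (-5/9) + (-1/4) + 0 + 5/36 + 5/18 + 1/4
 = -5/36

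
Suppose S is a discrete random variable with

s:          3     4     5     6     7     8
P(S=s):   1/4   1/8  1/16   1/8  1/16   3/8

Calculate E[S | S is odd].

4

P(S is odd) = 1/4 + 1/16 + 1/16 = 3/8.
E[S | S is odd] = [3·1/4 + 5·1/16 + 7·1/16] / (3/8)
 = 3/2 / (3/8)
 = 4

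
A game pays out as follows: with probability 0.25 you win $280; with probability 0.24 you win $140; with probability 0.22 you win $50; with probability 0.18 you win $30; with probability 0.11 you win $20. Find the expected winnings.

E[payout] = 280·0.25 + 140·0.24 + 50·0.22 + 30·0.18 + 20·0.11
 = 70 + 33.6 + 11 + 5.4 + 2.2
 = 122.2

122.2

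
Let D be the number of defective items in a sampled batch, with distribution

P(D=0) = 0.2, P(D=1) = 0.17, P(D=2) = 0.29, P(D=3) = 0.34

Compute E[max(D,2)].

2.34

E[max(D,2)] = Σ max(d,2)·P(D=d)
 = 2·0.2 + 2·0.17 + 2·0.29 + 3·0.34
 = 0.4 + 0.34 + 0.58 + 1.02
 = 2.34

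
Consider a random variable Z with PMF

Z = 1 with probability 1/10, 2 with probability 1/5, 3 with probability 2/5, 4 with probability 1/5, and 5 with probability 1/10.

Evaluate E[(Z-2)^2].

2.2

E[(Z-2)^2] = Σ (z-2)^2·P(Z=z)
 = 1·1/10 + 0·1/5 + 1·2/5 + 4·1/5 + 9·1/10
 = 1/10 + 0 + 2/5 + 4/5 + 9/10
 = 11/5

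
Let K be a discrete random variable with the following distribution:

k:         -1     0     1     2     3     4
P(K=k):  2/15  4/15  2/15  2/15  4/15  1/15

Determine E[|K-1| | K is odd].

P(K is odd) = 2/15 + 2/15 + 4/15 = 8/15.
E[|K-1| | K is odd] = [2·2/15 + 0·2/15 + 2·4/15] / (8/15)
 = 4/5 / (8/15)
 = 3/2

1.5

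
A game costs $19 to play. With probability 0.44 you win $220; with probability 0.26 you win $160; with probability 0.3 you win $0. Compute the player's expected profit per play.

E[payout] = 220·0.44 + 160·0.26 + 0·0.3
 = 96.8 + 41.6 + 0
 = 138.4
Net = 138.4 - 19 = 119.4

119.4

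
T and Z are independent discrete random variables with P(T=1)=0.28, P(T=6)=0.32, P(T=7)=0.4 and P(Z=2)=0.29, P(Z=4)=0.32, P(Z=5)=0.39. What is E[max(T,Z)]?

5.7868

E[max(T,Z)] = Σ_t Σ_z max(t,z) · P(T=t)P(Z=z)
 = 2·0.0812 + 4·0.0896 + 5·0.1092 + 6·0.0928 + 6·0.1024 + 6·0.1248 + 7·0.116 + 7·0.128 + 7·0.156
 = 0.1624 + 0.3584 + 0.546 + 0.5568 + 0.6144 + 0.7488 + 0.812 + 0.896 + 1.092
 = 5.7868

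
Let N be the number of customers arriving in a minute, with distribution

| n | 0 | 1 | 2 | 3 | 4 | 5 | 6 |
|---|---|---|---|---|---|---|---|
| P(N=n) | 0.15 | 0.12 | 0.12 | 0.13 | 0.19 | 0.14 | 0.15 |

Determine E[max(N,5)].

5.15

E[max(N,5)] = Σ max(n,5)·P(N=n)
 = 5·0.15 + 5·0.12 + 5·0.12 + 5·0.13 + 5·0.19 + 5·0.14 + 6·0.15
 = 0.75 + 0.6 + 0.6 + 0.65 + 0.95 + 0.7 + 0.9
 = 5.15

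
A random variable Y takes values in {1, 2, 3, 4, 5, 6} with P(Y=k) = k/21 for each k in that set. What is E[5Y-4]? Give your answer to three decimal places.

E[5Y-4] = Σ (5y-4)·P(Y=y)
 = 1·1/21 + 6·2/21 + 11·1/7 + 16·4/21 + 21·5/21 + 26·2/7
 = 1/21 + 4/7 + 11/7 + 64/21 + 5 + 52/7
 = 53/3

17.667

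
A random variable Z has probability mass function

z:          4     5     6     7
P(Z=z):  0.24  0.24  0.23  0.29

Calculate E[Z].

5.57

E[Z] = Σ z·P(Z=z)
 = 4·0.24 + 5·0.24 + 6·0.23 + 7·0.29
 = 0.96 + 1.2 + 1.38 + 2.03
 = 5.57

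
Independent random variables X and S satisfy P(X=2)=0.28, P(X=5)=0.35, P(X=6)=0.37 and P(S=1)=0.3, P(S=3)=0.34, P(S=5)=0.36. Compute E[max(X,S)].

E[max(X,S)] = Σ_x Σ_s max(x,s) · P(X=x)P(S=s)
 = 2·0.084 + 3·0.0952 + 5·0.1008 + 5·0.105 + 5·0.119 + 5·0.126 + 6·0.111 + 6·0.1258 + 6·0.1332
 = 0.168 + 0.2856 + 0.504 + 0.525 + 0.595 + 0.63 + 0.666 + 0.7548 + 0.7992
 = 4.9276

4.9276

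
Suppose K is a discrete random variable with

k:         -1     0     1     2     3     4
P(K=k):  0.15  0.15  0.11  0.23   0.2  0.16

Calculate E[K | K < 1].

P(K < 1) = 0.15 + 0.15 = 0.3.
E[K | K < 1] = [(-1)·0.15 + 0·0.15] / 0.3
 = -0.15 / 0.3
 = -1/2

-0.5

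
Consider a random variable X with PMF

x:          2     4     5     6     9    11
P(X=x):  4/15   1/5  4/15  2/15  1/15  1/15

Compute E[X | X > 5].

P(X > 5) = 2/15 + 1/15 + 1/15 = 4/15.
E[X | X > 5] = [6·2/15 + 9·1/15 + 11·1/15] / (4/15)
 = 32/15 / (4/15)
 = 8

8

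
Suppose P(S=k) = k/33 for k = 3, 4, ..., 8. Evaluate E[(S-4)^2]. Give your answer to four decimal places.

E[(S-4)^2] = Σ (s-4)^2·P(S=s)
 = 1·1/11 + 0·4/33 + 1·5/33 + 4·2/11 + 9·7/33 + 16·8/33
 = 1/11 + 0 + 5/33 + 8/11 + 21/11 + 128/33
 = 223/33

6.7576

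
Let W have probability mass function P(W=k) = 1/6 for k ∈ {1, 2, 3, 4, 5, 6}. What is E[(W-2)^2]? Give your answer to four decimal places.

5.1667

E[(W-2)^2] = Σ (w-2)^2·P(W=w)
 = 1·1/6 + 0·1/6 + 1·1/6 + 4·1/6 + 9·1/6 + 16·1/6
 = 1/6 + 0 + 1/6 + 2/3 + 3/2 + 8/3
 = 31/6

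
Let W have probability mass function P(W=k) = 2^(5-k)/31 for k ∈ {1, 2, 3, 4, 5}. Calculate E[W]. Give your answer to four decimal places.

E[W] = Σ w·P(W=w)
 = 1·16/31 + 2·8/31 + 3·4/31 + 4·2/31 + 5·1/31
 = 16/31 + 16/31 + 12/31 + 8/31 + 5/31
 = 57/31

1.8387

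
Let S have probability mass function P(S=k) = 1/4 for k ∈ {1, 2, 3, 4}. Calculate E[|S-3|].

E[|S-3|] = Σ |s-3|·P(S=s)
 = 2·1/4 + 1·1/4 + 0·1/4 + 1·1/4
 = 1/2 + 1/4 + 0 + 1/4
 = 1

1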